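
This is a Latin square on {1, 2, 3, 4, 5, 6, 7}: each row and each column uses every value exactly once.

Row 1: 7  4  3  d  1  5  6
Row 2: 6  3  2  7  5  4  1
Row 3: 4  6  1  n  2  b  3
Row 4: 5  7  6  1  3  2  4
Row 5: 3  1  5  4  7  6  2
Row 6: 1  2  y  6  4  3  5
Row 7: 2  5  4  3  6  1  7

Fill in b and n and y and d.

For row 1, column 4: row 1 already has {1, 3, 4, 5, 6, 7}; that leaves 2.
At (row 3, col 4): column 4 already has {1, 2, 3, 4, 6, 7}, so the value is 5.
At (row 3, col 6): row 3 already has {1, 2, 3, 4, 5, 6}, so the value is 7.
At (row 6, col 3): row 6 already has {1, 2, 3, 4, 5, 6}, so the value is 7.

b = 7, n = 5, y = 7, d = 2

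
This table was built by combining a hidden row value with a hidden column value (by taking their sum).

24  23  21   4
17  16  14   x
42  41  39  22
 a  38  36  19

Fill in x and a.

x = -3, a = 39

The difference between any two rows is the same in every column — this is an addition table with the headers hidden.
Row 2 minus row 1 is 14 − 21 = -7, so its entry in column 4 is 4 + (-7) = -3.
Row 4 minus row 1 is 36 − 21 = 15, so its entry in column 1 is 24 + 15 = 39.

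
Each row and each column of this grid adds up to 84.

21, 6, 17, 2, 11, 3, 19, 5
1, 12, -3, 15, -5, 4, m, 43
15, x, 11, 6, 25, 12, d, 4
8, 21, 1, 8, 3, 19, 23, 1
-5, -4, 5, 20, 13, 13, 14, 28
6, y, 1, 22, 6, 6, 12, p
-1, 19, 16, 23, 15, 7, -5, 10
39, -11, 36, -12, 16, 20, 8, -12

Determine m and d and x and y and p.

The known cells in column 8 total 79, leaving 84 − 79 = 5 for the blank.
The known cells in row 6 total 58, leaving 84 − 58 = 26 for the blank.
The known cells in column 2 total 69, leaving 84 − 69 = 15 for the blank.
The known cells in row 3 total 88, leaving 84 − 88 = -4 for the blank.
The known cells in row 2 total 67, leaving 84 − 67 = 17 for the blank.

m = 17, d = -4, x = 15, y = 26, p = 5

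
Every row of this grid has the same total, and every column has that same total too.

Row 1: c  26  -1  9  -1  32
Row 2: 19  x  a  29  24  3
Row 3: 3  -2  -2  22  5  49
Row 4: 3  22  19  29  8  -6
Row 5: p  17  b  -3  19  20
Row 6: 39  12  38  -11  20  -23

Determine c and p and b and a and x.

Rows 3 and 4 both sum to 75, so that's the common total.
Row 1: 26 − 1 + 9 − 1 + 32 = 65, so its missing entry is 75 − 65 = 10.
Column 1: 10 + 19 + 3 + 3 + 39 = 74, so its missing entry is 75 − 74 = 1.
Column 2: 26 − 2 + 22 + 17 + 12 = 75, so its missing entry is 75 − 75 = 0.
Row 2: 19 + 0 + 29 + 24 + 3 = 75, so its missing entry is 75 − 75 = 0.
Row 5: 1 + 17 − 3 + 19 + 20 = 54, so its missing entry is 75 − 54 = 21.

c = 10, p = 1, b = 21, a = 0, x = 0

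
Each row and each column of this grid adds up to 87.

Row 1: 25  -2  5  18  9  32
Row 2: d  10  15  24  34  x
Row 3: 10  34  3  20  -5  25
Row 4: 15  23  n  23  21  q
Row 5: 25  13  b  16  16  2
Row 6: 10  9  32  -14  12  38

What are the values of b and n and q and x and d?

b = 15, n = 17, q = -12, x = 2, d = 2

Row 5 has 25 + 13 + 16 + 16 + 2 = 72; the blank must be 87 − 72 = 15.
Column 1 has 25 + 10 + 15 + 25 + 10 = 85; the blank must be 87 − 85 = 2.
Row 2 has 2 + 10 + 15 + 24 + 34 = 85; the blank must be 87 − 85 = 2.
Column 3 has 5 + 15 + 3 + 15 + 32 = 70; the blank must be 87 − 70 = 17.
Row 4 has 15 + 23 + 17 + 23 + 21 = 99; the blank must be 87 − 99 = -12.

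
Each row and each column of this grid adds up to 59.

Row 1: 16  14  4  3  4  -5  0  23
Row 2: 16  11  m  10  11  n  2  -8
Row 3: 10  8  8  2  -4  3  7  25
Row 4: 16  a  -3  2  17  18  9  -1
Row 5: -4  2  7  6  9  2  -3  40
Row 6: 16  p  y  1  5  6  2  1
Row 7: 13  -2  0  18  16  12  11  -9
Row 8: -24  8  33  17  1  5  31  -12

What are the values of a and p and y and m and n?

The known cells in column 6 total 41, leaving 59 − 41 = 18 for the blank.
The known cells in row 2 total 60, leaving 59 − 60 = -1 for the blank.
The known cells in row 4 total 58, leaving 59 − 58 = 1 for the blank.
The known cells in column 2 total 42, leaving 59 − 42 = 17 for the blank.
The known cells in row 6 total 48, leaving 59 − 48 = 11 for the blank.

a = 1, p = 17, y = 11, m = -1, n = 18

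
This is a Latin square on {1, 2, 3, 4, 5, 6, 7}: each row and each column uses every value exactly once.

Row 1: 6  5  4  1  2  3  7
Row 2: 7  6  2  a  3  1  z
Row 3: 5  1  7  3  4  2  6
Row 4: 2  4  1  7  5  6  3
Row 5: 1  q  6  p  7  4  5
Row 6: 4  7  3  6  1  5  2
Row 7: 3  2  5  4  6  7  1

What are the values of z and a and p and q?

At (row 2, col 7): column 7 already has {1, 2, 3, 5, 6, 7}, so the value is 4.
For row 2, column 4: row 2 already has {1, 2, 3, 4, 6, 7}; that leaves 5.
Cell (5,2): column 2 already has {1, 2, 4, 5, 6, 7} → 3.
Cell (5,4): row 5 already has {1, 3, 4, 5, 6, 7} → 2.

z = 4, a = 5, p = 2, q = 3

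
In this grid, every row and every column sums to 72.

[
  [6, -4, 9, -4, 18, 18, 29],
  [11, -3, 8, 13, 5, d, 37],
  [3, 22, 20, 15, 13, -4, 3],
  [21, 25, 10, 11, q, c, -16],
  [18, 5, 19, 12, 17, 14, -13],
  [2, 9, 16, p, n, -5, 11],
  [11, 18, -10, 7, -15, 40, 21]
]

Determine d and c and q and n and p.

Row 2: 11 − 3 + 8 + 13 + 5 + 37 = 71, so its missing entry is 72 − 71 = 1.
Column 4: -4 + 13 + 15 + 11 + 12 + 7 = 54, so its missing entry is 72 − 54 = 18.
Row 6: 2 + 9 + 16 + 18 − 5 + 11 = 51, so its missing entry is 72 − 51 = 21.
Column 5: 18 + 5 + 13 + 17 + 21 − 15 = 59, so its missing entry is 72 − 59 = 13.
Row 4: 21 + 25 + 10 + 11 + 13 − 16 = 64, so its missing entry is 72 − 64 = 8.

d = 1, c = 8, q = 13, n = 21, p = 18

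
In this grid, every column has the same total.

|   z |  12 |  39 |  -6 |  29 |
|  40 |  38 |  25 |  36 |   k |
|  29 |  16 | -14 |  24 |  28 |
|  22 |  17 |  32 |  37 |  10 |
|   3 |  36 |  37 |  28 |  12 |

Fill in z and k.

z = 25, k = 40

Column 2 sums to 119 and so does column 4; that's the common total.
In column 1 the known cells total 94, leaving 119 − 94 = 25.
In column 5 the known cells total 79, leaving 119 − 79 = 40.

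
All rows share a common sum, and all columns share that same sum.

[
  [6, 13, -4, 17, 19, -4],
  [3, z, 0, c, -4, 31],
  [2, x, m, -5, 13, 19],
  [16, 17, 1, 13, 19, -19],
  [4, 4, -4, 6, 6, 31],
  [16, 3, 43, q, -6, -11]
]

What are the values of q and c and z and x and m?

Rows 1 and 4 both sum to 47, so that's the common total.
Column 3: -4 + 0 + 1 − 4 + 43 = 36, so its missing entry is 47 − 36 = 11.
Row 3: 2 + 11 − 5 + 13 + 19 = 40, so its missing entry is 47 − 40 = 7.
Column 2: 13 + 7 + 17 + 4 + 3 = 44, so its missing entry is 47 − 44 = 3.
Row 6: 16 + 3 + 43 − 6 − 11 = 45, so its missing entry is 47 − 45 = 2.
Row 2: 3 + 3 + 0 − 4 + 31 = 33, so its missing entry is 47 − 33 = 14.

q = 2, c = 14, z = 3, x = 7, m = 11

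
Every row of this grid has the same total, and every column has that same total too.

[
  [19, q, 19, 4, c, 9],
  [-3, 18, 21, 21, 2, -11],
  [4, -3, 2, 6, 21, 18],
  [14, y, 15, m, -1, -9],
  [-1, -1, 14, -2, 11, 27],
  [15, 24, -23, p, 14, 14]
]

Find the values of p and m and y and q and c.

Rows 2 and 3 both sum to 48, so that's the common total.
The known cells in column 5 total 47, leaving 48 − 47 = 1 for the blank.
The known cells in row 1 total 52, leaving 48 − 52 = -4 for the blank.
The known cells in column 2 total 34, leaving 48 − 34 = 14 for the blank.
The known cells in row 4 total 33, leaving 48 − 33 = 15 for the blank.
The known cells in row 6 total 44, leaving 48 − 44 = 4 for the blank.

p = 4, m = 15, y = 14, q = -4, c = 1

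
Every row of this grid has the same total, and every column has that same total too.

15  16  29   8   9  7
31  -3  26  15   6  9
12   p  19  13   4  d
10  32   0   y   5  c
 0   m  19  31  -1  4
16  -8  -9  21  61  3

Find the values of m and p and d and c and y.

m = 31, p = 16, d = 20, c = 41, y = -4

Rows 1 and 2 both sum to 84, so that's the common total.
Column 4: 8 + 15 + 13 + 31 + 21 = 88, so its missing entry is 84 − 88 = -4.
Row 5: 0 + 19 + 31 − 1 + 4 = 53, so its missing entry is 84 − 53 = 31.
Column 2: 16 − 3 + 32 + 31 − 8 = 68, so its missing entry is 84 − 68 = 16.
Row 3: 12 + 16 + 19 + 13 + 4 = 64, so its missing entry is 84 − 64 = 20.
Row 4: 10 + 32 + 0 − 4 + 5 = 43, so its missing entry is 84 − 43 = 41.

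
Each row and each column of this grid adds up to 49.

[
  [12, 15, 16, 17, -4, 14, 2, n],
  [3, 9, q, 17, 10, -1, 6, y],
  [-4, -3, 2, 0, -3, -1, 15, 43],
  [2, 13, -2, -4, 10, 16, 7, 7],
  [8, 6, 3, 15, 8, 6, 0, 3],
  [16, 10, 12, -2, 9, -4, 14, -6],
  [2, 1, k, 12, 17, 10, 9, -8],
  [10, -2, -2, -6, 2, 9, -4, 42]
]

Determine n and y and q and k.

n = -23, y = -9, q = 14, k = 6

Row 1 has 12 + 15 + 16 + 17 − 4 + 14 + 2 = 72; the blank must be 49 − 72 = -23.
Column 8 has -23 + 43 + 7 + 3 − 6 − 8 + 42 = 58; the blank must be 49 − 58 = -9.
Row 2 has 3 + 9 + 17 + 10 − 1 + 6 − 9 = 35; the blank must be 49 − 35 = 14.
Row 7 has 2 + 1 + 12 + 17 + 10 + 9 − 8 = 43; the blank must be 49 − 43 = 6.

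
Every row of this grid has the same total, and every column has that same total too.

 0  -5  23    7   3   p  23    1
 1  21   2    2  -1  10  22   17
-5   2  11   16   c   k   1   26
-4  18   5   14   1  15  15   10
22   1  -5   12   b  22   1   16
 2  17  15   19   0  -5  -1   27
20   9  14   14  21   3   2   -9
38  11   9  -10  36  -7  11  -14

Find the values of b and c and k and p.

b = 5, c = 9, k = 14, p = 22

Rows 2 and 4 both sum to 74, so that's the common total.
The known cells in row 5 total 69, leaving 74 − 69 = 5 for the blank.
The known cells in column 5 total 65, leaving 74 − 65 = 9 for the blank.
The known cells in row 3 total 60, leaving 74 − 60 = 14 for the blank.
The known cells in row 1 total 52, leaving 74 − 52 = 22 for the blank.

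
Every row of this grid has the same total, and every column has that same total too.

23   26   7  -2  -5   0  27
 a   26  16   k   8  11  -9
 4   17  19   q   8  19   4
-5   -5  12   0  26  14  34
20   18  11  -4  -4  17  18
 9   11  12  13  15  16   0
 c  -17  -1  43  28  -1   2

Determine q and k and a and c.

Rows 1 and 4 both sum to 76, so that's the common total.
The known cells in row 3 total 71, leaving 76 − 71 = 5 for the blank.
The known cells in column 4 total 55, leaving 76 − 55 = 21 for the blank.
The known cells in row 2 total 73, leaving 76 − 73 = 3 for the blank.
The known cells in row 7 total 54, leaving 76 − 54 = 22 for the blank.

q = 5, k = 21, a = 3, c = 22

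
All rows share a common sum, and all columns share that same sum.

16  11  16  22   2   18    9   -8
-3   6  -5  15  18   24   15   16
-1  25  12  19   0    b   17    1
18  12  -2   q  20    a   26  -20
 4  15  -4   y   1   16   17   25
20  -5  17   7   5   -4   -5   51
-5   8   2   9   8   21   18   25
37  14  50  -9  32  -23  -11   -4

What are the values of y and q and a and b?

Rows 1 and 2 both sum to 86, so that's the common total.
Row 3: -1 + 25 + 12 + 19 + 0 + 17 + 1 = 73, so its missing entry is 86 − 73 = 13.
Column 6: 18 + 24 + 13 + 16 − 4 + 21 − 23 = 65, so its missing entry is 86 − 65 = 21.
Row 4: 18 + 12 − 2 + 20 + 21 + 26 − 20 = 75, so its missing entry is 86 − 75 = 11.
Row 5: 4 + 15 − 4 + 1 + 16 + 17 + 25 = 74, so its missing entry is 86 − 74 = 12.

y = 12, q = 11, a = 21, b = 13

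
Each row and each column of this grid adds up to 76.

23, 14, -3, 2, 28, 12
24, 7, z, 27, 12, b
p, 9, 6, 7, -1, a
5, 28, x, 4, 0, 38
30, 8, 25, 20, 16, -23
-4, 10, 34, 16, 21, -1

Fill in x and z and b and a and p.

The known cells in column 1 total 78, leaving 76 − 78 = -2 for the blank.
The known cells in row 4 total 75, leaving 76 − 75 = 1 for the blank.
The known cells in column 3 total 63, leaving 76 − 63 = 13 for the blank.
The known cells in row 2 total 83, leaving 76 − 83 = -7 for the blank.
The known cells in row 3 total 19, leaving 76 − 19 = 57 for the blank.

x = 1, z = 13, b = -7, a = 57, p = -2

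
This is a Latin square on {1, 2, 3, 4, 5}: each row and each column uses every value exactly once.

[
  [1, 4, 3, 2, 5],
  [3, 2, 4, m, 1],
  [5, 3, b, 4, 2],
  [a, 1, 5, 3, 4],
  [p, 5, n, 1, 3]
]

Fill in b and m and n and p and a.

b = 1, m = 5, n = 2, p = 4, a = 2

At (row 4, col 1): row 4 already has {1, 3, 4, 5}, so the value is 2.
Cell (5,1): column 1 already has {1, 2, 3, 5} → 4.
At (row 5, col 3): row 5 already has {1, 3, 4, 5}, so the value is 2.
Cell (3,3): row 3 already has {2, 3, 4, 5} → 1.
For row 2, column 4: row 2 already has {1, 2, 3, 4}; that leaves 5.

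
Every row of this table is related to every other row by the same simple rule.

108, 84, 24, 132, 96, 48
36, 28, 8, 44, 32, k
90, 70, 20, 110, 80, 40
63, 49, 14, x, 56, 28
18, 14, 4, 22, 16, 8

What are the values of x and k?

Each row is a constant multiple of every other row — this is a multiplication table with the headers hidden.
Row 4 is 49/84 = 7/12 times row 1, so its entry in column 4 is 132 × 7/12 = 77.
Row 2 is 28/84 = 1/3 times row 1, so its entry in column 6 is 48 × 1/3 = 16.

x = 77, k = 16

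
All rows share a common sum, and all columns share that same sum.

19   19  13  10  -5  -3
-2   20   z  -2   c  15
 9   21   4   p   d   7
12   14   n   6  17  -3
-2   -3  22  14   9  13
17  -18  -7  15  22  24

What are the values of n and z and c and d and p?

Rows 1 and 5 both sum to 53, so that's the common total.
The known cells in column 4 total 43, leaving 53 − 43 = 10 for the blank.
The known cells in row 3 total 51, leaving 53 − 51 = 2 for the blank.
The known cells in column 5 total 45, leaving 53 − 45 = 8 for the blank.
The known cells in row 2 total 39, leaving 53 − 39 = 14 for the blank.
The known cells in row 4 total 46, leaving 53 − 46 = 7 for the blank.

n = 7, z = 14, c = 8, d = 2, p = 10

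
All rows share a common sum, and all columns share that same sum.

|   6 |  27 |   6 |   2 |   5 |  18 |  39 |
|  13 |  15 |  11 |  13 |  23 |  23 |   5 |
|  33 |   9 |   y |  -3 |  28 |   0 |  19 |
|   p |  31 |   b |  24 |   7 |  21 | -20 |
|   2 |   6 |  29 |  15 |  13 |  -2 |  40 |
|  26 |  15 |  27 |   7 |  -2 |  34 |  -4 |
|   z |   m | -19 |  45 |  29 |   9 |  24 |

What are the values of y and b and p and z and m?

y = 17, b = 32, p = 8, z = 15, m = 0

Rows 1 and 2 both sum to 103, so that's the common total.
Row 3 has 33 + 9 − 3 + 28 + 0 + 19 = 86; the blank must be 103 − 86 = 17.
Column 2 has 27 + 15 + 9 + 31 + 6 + 15 = 103; the blank must be 103 − 103 = 0.
Row 7 has 0 − 19 + 45 + 29 + 9 + 24 = 88; the blank must be 103 − 88 = 15.
Column 1 has 6 + 13 + 33 + 2 + 26 + 15 = 95; the blank must be 103 − 95 = 8.
Row 4 has 8 + 31 + 24 + 7 + 21 − 20 = 71; the blank must be 103 − 71 = 32.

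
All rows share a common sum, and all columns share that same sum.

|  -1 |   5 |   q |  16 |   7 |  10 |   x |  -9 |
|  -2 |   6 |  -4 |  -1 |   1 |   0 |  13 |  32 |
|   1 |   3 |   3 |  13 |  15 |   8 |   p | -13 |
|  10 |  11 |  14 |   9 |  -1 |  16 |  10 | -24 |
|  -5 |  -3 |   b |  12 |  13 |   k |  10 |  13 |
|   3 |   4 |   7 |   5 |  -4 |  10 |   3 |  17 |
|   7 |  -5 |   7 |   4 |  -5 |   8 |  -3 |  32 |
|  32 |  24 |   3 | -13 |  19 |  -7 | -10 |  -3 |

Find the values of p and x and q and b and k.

Rows 2 and 4 both sum to 45, so that's the common total.
Column 6 has 10 + 0 + 8 + 16 + 10 + 8 − 7 = 45; the blank must be 45 − 45 = 0.
Row 5 has -5 − 3 + 12 + 13 + 0 + 10 + 13 = 40; the blank must be 45 − 40 = 5.
Column 3 has -4 + 3 + 14 + 5 + 7 + 7 + 3 = 35; the blank must be 45 − 35 = 10.
Row 1 has -1 + 5 + 10 + 16 + 7 + 10 − 9 = 38; the blank must be 45 − 38 = 7.
Row 3 has 1 + 3 + 3 + 13 + 15 + 8 − 13 = 30; the blank must be 45 − 30 = 15.

p = 15, x = 7, q = 10, b = 5, k = 0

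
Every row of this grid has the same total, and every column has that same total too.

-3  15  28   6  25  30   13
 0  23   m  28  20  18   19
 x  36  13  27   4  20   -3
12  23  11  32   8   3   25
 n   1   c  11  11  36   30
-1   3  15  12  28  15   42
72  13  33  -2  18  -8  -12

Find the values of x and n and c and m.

x = 17, n = 17, c = 8, m = 6

Rows 1 and 4 both sum to 114, so that's the common total.
Row 2: 0 + 23 + 28 + 20 + 18 + 19 = 108, so its missing entry is 114 − 108 = 6.
Row 3: 36 + 13 + 27 + 4 + 20 − 3 = 97, so its missing entry is 114 − 97 = 17.
Column 1: -3 + 0 + 17 + 12 − 1 + 72 = 97, so its missing entry is 114 − 97 = 17.
Row 5: 17 + 1 + 11 + 11 + 36 + 30 = 106, so its missing entry is 114 − 106 = 8.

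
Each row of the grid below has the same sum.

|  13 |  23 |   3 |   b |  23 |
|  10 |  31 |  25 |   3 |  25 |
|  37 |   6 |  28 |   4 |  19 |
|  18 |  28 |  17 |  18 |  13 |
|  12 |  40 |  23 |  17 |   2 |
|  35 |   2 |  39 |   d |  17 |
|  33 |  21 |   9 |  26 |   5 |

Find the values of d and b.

d = 1, b = 32

The complete rows each total 94.
Row 6 is missing 94 − 93 = 1 (since 35 + 2 + 39 + 17 = 93).
Row 1 is missing 94 − 62 = 32 (since 13 + 23 + 3 + 23 = 62).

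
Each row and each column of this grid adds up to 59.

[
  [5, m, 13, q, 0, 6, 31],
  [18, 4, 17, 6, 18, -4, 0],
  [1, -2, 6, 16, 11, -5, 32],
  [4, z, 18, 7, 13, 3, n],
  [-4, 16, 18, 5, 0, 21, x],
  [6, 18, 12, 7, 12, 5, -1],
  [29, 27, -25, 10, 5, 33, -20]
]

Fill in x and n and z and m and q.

Column 4: 6 + 16 + 7 + 5 + 7 + 10 = 51, so its missing entry is 59 − 51 = 8.
Row 1: 5 + 13 + 8 + 0 + 6 + 31 = 63, so its missing entry is 59 − 63 = -4.
Column 2: -4 + 4 − 2 + 16 + 18 + 27 = 59, so its missing entry is 59 − 59 = 0.
Row 5: -4 + 16 + 18 + 5 + 0 + 21 = 56, so its missing entry is 59 − 56 = 3.
Row 4: 4 + 0 + 18 + 7 + 13 + 3 = 45, so its missing entry is 59 − 45 = 14.

x = 3, n = 14, z = 0, m = -4, q = 8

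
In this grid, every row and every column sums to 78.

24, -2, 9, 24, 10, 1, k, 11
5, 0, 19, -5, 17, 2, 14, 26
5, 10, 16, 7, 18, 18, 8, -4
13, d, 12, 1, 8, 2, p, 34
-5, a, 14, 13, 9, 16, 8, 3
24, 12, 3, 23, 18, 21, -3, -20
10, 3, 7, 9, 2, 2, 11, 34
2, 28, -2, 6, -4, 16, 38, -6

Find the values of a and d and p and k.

Row 5: -5 + 14 + 13 + 9 + 16 + 8 + 3 = 58, so its missing entry is 78 − 58 = 20.
Column 2: -2 + 0 + 10 + 20 + 12 + 3 + 28 = 71, so its missing entry is 78 − 71 = 7.
Row 1: 24 − 2 + 9 + 24 + 10 + 1 + 11 = 77, so its missing entry is 78 − 77 = 1.
Row 4: 13 + 7 + 12 + 1 + 8 + 2 + 34 = 77, so its missing entry is 78 − 77 = 1.

a = 20, d = 7, p = 1, k = 1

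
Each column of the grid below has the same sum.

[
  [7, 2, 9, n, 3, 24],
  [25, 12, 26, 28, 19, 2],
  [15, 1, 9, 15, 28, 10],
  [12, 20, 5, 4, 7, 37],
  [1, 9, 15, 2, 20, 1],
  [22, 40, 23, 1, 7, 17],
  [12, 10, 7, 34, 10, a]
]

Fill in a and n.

a = 3, n = 10

The complete columns each total 94.
Column 6 is missing 94 − 91 = 3 (since 24 + 2 + 10 + 37 + 1 + 17 = 91).
Column 4 is missing 94 − 84 = 10 (since 28 + 15 + 4 + 2 + 1 + 34 = 84).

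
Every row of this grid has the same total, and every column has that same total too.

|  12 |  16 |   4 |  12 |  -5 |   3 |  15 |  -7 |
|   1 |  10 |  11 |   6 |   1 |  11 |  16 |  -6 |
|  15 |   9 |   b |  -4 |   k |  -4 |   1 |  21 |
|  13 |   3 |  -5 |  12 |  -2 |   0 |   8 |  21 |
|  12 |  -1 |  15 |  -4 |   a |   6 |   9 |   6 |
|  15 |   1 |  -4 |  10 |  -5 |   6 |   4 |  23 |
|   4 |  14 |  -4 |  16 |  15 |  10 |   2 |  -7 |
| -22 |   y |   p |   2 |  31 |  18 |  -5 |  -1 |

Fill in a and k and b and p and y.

Rows 1 and 2 both sum to 50, so that's the common total.
The known cells in row 5 total 43, leaving 50 − 43 = 7 for the blank.
The known cells in column 5 total 42, leaving 50 − 42 = 8 for the blank.
The known cells in column 2 total 52, leaving 50 − 52 = -2 for the blank.
The known cells in row 8 total 21, leaving 50 − 21 = 29 for the blank.
The known cells in row 3 total 46, leaving 50 − 46 = 4 for the blank.

a = 7, k = 8, b = 4, p = 29, y = -2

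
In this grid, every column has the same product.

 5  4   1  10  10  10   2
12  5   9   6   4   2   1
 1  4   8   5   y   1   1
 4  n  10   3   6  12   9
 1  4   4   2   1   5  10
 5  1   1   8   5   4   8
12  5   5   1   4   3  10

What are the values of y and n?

Columns 3 and 6 each multiply to 14400, so every column has product 14400.
Column 5: 10×4×6×1×5×4 = 4800, so the missing entry is 14400 ÷ 4800 = 3.
Column 2: 4×5×4×4×1×5 = 1600, so the missing entry is 14400 ÷ 1600 = 9.

y = 3, n = 9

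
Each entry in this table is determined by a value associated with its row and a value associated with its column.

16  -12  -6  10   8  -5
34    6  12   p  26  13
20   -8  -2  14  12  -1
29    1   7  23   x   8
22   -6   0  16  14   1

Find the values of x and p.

x = 21, p = 28

The difference between any two rows is the same in every column — this is an addition table with the headers hidden.
Row 4 minus row 1 is 29 − 16 = 13, so its entry in column 5 is 8 + 13 = 21.
Row 2 minus row 1 is 34 − 16 = 18, so its entry in column 4 is 10 + 18 = 28.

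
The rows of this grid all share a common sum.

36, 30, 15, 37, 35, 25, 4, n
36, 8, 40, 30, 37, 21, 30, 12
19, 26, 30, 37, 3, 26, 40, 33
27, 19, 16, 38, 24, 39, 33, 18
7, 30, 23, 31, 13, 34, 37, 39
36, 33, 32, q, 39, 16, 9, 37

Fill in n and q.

Row 2 sums to 214 and so does row 4; that's the common total.
In row 1 the known cells total 182, leaving 214 − 182 = 32.
In row 6 the known cells total 202, leaving 214 − 202 = 12.

n = 32, q = 12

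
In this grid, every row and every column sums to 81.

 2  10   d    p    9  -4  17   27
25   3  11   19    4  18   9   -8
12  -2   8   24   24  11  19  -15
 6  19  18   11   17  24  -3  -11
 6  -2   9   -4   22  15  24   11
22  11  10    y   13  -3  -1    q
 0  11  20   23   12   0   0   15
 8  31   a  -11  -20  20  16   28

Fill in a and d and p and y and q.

a = 9, d = -4, p = 24, y = -5, q = 34

Column 8: 27 − 8 − 15 − 11 + 11 + 15 + 28 = 47, so its missing entry is 81 − 47 = 34.
Row 8: 8 + 31 − 11 − 20 + 20 + 16 + 28 = 72, so its missing entry is 81 − 72 = 9.
Column 3: 11 + 8 + 18 + 9 + 10 + 20 + 9 = 85, so its missing entry is 81 − 85 = -4.
Row 1: 2 + 10 − 4 + 9 − 4 + 17 + 27 = 57, so its missing entry is 81 − 57 = 24.
Row 6: 22 + 11 + 10 + 13 − 3 − 1 + 34 = 86, so its missing entry is 81 − 86 = -5.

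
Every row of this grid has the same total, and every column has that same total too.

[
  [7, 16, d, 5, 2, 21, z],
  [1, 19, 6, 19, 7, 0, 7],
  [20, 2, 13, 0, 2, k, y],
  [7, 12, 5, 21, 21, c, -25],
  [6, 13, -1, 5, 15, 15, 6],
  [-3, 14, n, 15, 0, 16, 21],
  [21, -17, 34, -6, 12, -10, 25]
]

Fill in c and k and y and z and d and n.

Rows 2 and 5 both sum to 59, so that's the common total.
Row 4: 7 + 12 + 5 + 21 + 21 − 25 = 41, so its missing entry is 59 − 41 = 18.
Column 6: 21 + 0 + 18 + 15 + 16 − 10 = 60, so its missing entry is 59 − 60 = -1.
Row 3: 20 + 2 + 13 + 0 + 2 − 1 = 36, so its missing entry is 59 − 36 = 23.
Column 7: 7 + 23 − 25 + 6 + 21 + 25 = 57, so its missing entry is 59 − 57 = 2.
Row 1: 7 + 16 + 5 + 2 + 21 + 2 = 53, so its missing entry is 59 − 53 = 6.
Row 6: -3 + 14 + 15 + 0 + 16 + 21 = 63, so its missing entry is 59 − 63 = -4.

c = 18, k = -1, y = 23, z = 2, d = 6, n = -4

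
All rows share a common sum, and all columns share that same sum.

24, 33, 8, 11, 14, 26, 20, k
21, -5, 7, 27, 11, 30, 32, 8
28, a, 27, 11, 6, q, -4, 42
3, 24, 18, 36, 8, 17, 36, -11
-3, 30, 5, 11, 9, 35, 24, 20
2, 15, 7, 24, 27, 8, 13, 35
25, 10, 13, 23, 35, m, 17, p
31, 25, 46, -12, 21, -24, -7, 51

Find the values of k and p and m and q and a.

k = -5, p = -9, m = 17, q = 22, a = -1

Rows 2 and 4 both sum to 131, so that's the common total.
Row 1 has 24 + 33 + 8 + 11 + 14 + 26 + 20 = 136; the blank must be 131 − 136 = -5.
Column 2 has 33 − 5 + 24 + 30 + 15 + 10 + 25 = 132; the blank must be 131 − 132 = -1.
Column 8 has -5 + 8 + 42 − 11 + 20 + 35 + 51 = 140; the blank must be 131 − 140 = -9.
Row 7 has 25 + 10 + 13 + 23 + 35 + 17 − 9 = 114; the blank must be 131 − 114 = 17.
Row 3 has 28 − 1 + 27 + 11 + 6 − 4 + 42 = 109; the blank must be 131 − 109 = 22.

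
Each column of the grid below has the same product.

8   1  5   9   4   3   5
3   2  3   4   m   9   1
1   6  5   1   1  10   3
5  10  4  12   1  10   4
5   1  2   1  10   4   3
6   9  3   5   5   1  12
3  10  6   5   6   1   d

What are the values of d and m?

Columns 3 and 6 each multiply to 10800, so every column has product 10800.
Column 7: 5×1×3×4×3×12 = 2160, so the missing entry is 10800 ÷ 2160 = 5.
Column 5: 4×1×1×10×5×6 = 1200, so the missing entry is 10800 ÷ 1200 = 9.

d = 5, m = 9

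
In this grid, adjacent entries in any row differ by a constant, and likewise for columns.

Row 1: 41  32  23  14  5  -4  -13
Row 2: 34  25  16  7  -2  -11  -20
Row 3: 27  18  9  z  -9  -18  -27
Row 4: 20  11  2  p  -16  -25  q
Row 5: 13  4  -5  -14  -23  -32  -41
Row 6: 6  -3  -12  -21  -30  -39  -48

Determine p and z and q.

p = -7, z = 0, q = -34

Along each row the entries change by -9 per step; down each column they change by -7.
Row 4: from 20 at column 1, stepping by -9 to column 4 gives -7.
Row 3: from 27 at column 1, stepping by -9 to column 4 gives 0.
Row 4: from 20 at column 1, stepping by -9 to column 7 gives -34.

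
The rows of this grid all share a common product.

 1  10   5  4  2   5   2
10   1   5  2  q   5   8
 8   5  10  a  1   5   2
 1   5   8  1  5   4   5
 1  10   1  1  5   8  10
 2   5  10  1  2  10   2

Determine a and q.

a = 1, q = 1

Rows 5 and 6 each multiply to 4000, so every row has product 4000.
Row 3: 8×5×10×1×5×2 = 4000, so the missing entry is 4000 ÷ 4000 = 1.
Row 2: 10×1×5×2×5×8 = 4000, so the missing entry is 4000 ÷ 4000 = 1.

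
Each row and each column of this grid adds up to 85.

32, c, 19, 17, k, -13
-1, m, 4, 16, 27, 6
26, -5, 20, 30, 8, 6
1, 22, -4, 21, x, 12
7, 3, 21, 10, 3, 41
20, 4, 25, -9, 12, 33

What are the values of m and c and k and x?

Row 2: -1 + 4 + 16 + 27 + 6 = 52, so its missing entry is 85 − 52 = 33.
Column 2: 33 − 5 + 22 + 3 + 4 = 57, so its missing entry is 85 − 57 = 28.
Row 1: 32 + 28 + 19 + 17 − 13 = 83, so its missing entry is 85 − 83 = 2.
Row 4: 1 + 22 − 4 + 21 + 12 = 52, so its missing entry is 85 − 52 = 33.

m = 33, c = 28, k = 2, x = 33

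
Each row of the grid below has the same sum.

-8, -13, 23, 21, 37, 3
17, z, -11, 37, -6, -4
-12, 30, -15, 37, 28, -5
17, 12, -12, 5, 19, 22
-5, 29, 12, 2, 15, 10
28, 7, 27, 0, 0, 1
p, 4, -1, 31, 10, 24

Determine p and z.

Rows 3 and 6 both add up to 63, so every row sums to 63.
Row 7: 4 − 1 + 31 + 10 + 24 = 68, so the missing entry is 63 − 68 = -5.
Row 2: 17 − 11 + 37 − 6 − 4 = 33, so the missing entry is 63 − 33 = 30.

p = -5, z = 30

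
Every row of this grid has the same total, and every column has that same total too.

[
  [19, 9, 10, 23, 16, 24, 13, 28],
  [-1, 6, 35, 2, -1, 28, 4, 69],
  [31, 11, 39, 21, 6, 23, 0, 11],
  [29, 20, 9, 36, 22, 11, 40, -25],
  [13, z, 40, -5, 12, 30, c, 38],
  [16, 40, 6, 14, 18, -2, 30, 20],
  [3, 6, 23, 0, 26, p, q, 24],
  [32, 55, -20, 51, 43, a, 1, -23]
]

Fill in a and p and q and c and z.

a = 3, p = 25, q = 35, c = 19, z = -5

Rows 1 and 2 both sum to 142, so that's the common total.
Row 8 has 32 + 55 − 20 + 51 + 43 + 1 − 23 = 139; the blank must be 142 − 139 = 3.
Column 6 has 24 + 28 + 23 + 11 + 30 − 2 + 3 = 117; the blank must be 142 − 117 = 25.
Row 7 has 3 + 6 + 23 + 0 + 26 + 25 + 24 = 107; the blank must be 142 − 107 = 35.
Column 7 has 13 + 4 + 0 + 40 + 30 + 35 + 1 = 123; the blank must be 142 − 123 = 19.
Row 5 has 13 + 40 − 5 + 12 + 30 + 19 + 38 = 147; the blank must be 142 − 147 = -5.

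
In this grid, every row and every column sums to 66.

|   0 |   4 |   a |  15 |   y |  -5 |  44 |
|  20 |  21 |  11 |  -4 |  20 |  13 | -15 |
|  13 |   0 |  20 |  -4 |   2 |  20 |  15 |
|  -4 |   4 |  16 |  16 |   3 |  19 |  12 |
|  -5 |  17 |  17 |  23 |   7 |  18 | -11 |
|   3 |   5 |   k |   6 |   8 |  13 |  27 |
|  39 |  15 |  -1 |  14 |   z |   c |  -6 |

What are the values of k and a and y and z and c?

The known cells in column 6 total 78, leaving 66 − 78 = -12 for the blank.
The known cells in row 7 total 49, leaving 66 − 49 = 17 for the blank.
The known cells in column 5 total 57, leaving 66 − 57 = 9 for the blank.
The known cells in row 1 total 67, leaving 66 − 67 = -1 for the blank.
The known cells in row 6 total 62, leaving 66 − 62 = 4 for the blank.

k = 4, a = -1, y = 9, z = 17, c = -12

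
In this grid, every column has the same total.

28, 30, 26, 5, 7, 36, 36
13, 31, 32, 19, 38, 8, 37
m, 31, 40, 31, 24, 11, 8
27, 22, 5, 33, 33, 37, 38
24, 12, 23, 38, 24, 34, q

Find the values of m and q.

m = 34, q = 7

Columns 3 and 4 both add up to 126, so every column sums to 126.
Column 1: 28 + 13 + 27 + 24 = 92, so the missing entry is 126 − 92 = 34.
Column 7: 36 + 37 + 8 + 38 = 119, so the missing entry is 126 − 119 = 7.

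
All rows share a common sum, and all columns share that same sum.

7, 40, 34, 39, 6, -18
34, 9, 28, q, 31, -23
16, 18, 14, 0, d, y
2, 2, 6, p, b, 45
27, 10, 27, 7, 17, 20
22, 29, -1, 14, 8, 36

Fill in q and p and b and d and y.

q = 29, p = 19, b = 34, d = 12, y = 48

Rows 1 and 5 both sum to 108, so that's the common total.
Column 6: -18 − 23 + 45 + 20 + 36 = 60, so its missing entry is 108 − 60 = 48.
Row 3: 16 + 18 + 14 + 0 + 48 = 96, so its missing entry is 108 − 96 = 12.
Column 5: 6 + 31 + 12 + 17 + 8 = 74, so its missing entry is 108 − 74 = 34.
Row 4: 2 + 2 + 6 + 34 + 45 = 89, so its missing entry is 108 − 89 = 19.
Row 2: 34 + 9 + 28 + 31 − 23 = 79, so its missing entry is 108 − 79 = 29.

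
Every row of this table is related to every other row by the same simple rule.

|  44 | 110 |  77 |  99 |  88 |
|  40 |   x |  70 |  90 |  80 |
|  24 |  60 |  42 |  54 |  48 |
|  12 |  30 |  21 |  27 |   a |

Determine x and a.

Each row is a constant multiple of every other row — this is a multiplication table with the headers hidden.
Row 2 is 40/44 = 10/11 times row 1, so its entry in column 2 is 110 × 10/11 = 100.
Row 4 is 12/44 = 3/11 times row 1, so its entry in column 5 is 88 × 3/11 = 24.

x = 100, a = 24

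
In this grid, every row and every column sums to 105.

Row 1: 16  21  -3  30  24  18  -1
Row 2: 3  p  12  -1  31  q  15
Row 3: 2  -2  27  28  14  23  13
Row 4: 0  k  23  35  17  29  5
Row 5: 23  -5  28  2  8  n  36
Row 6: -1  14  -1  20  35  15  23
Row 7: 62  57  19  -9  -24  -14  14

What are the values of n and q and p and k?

Row 5 has 23 − 5 + 28 + 2 + 8 + 36 = 92; the blank must be 105 − 92 = 13.
Row 4 has 0 + 23 + 35 + 17 + 29 + 5 = 109; the blank must be 105 − 109 = -4.
Column 2 has 21 − 2 − 4 − 5 + 14 + 57 = 81; the blank must be 105 − 81 = 24.
Row 2 has 3 + 24 + 12 − 1 + 31 + 15 = 84; the blank must be 105 − 84 = 21.

n = 13, q = 21, p = 24, k = -4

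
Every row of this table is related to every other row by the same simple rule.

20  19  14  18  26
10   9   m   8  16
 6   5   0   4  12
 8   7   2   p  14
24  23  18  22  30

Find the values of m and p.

m = 4, p = 6

The difference between any two rows is the same in every column — this is an addition table with the headers hidden.
Row 2 minus row 1 is 10 − 20 = -10, so its entry in column 3 is 14 + (-10) = 4.
Row 4 minus row 1 is 8 − 20 = -12, so its entry in column 4 is 18 + (-12) = 6.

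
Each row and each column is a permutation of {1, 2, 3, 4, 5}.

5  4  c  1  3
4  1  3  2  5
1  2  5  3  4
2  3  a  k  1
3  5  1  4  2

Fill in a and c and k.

a = 4, c = 2, k = 5

For row 4, column 4: column 4 already has {1, 2, 3, 4}; that leaves 5.
Cell (4,3): row 4 already has {1, 2, 3, 5} → 4.
For row 1, column 3: row 1 already has {1, 3, 4, 5}; that leaves 2.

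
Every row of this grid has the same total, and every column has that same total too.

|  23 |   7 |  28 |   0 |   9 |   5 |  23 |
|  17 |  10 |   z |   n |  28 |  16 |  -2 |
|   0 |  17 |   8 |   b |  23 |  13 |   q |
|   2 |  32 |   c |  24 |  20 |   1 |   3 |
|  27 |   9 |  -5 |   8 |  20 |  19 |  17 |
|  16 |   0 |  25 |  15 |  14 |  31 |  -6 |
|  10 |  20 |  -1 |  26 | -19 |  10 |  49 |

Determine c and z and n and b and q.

c = 13, z = 27, n = -1, b = 23, q = 11

Rows 1 and 5 both sum to 95, so that's the common total.
Column 7: 23 − 2 + 3 + 17 − 6 + 49 = 84, so its missing entry is 95 − 84 = 11.
Row 3: 0 + 17 + 8 + 23 + 13 + 11 = 72, so its missing entry is 95 − 72 = 23.
Row 4: 2 + 32 + 24 + 20 + 1 + 3 = 82, so its missing entry is 95 − 82 = 13.
Column 3: 28 + 8 + 13 − 5 + 25 − 1 = 68, so its missing entry is 95 − 68 = 27.
Row 2: 17 + 10 + 27 + 28 + 16 − 2 = 96, so its missing entry is 95 − 96 = -1.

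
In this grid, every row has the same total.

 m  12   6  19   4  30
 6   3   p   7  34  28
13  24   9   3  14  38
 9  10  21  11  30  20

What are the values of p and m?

p = 23, m = 30

Row 3 sums to 101 and so does row 4; that's the common total.
In row 2 the known cells total 78, leaving 101 − 78 = 23.
In row 1 the known cells total 71, leaving 101 − 71 = 30.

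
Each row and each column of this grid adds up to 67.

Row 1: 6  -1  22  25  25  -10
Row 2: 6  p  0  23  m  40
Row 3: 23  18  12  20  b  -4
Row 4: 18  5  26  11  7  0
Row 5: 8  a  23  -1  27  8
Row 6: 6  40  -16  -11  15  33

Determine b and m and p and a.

b = -2, m = -5, p = 3, a = 2

The known cells in row 3 total 69, leaving 67 − 69 = -2 for the blank.
The known cells in row 5 total 65, leaving 67 − 65 = 2 for the blank.
The known cells in column 2 total 64, leaving 67 − 64 = 3 for the blank.
The known cells in row 2 total 72, leaving 67 − 72 = -5 for the blank.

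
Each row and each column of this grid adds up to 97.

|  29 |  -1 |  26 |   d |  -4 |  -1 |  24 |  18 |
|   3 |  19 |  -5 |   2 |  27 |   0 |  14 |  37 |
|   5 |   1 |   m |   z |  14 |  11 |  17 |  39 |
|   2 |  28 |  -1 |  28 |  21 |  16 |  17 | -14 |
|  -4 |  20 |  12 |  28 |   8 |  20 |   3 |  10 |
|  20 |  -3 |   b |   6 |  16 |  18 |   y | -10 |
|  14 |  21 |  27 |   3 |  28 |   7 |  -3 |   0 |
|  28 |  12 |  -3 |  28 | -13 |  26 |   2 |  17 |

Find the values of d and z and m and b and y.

d = 6, z = -4, m = 14, b = 27, y = 23

Row 1 has 29 − 1 + 26 − 4 − 1 + 24 + 18 = 91; the blank must be 97 − 91 = 6.
Column 4 has 6 + 2 + 28 + 28 + 6 + 3 + 28 = 101; the blank must be 97 − 101 = -4.
Column 7 has 24 + 14 + 17 + 17 + 3 − 3 + 2 = 74; the blank must be 97 − 74 = 23.
Row 3 has 5 + 1 − 4 + 14 + 11 + 17 + 39 = 83; the blank must be 97 − 83 = 14.
Row 6 has 20 − 3 + 6 + 16 + 18 + 23 − 10 = 70; the blank must be 97 − 70 = 27.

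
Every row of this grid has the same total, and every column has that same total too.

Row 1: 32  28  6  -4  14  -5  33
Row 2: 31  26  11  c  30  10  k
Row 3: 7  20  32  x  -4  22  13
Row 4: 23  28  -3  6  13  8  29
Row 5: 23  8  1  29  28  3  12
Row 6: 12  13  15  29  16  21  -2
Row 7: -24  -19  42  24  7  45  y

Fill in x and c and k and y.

x = 14, c = 6, k = -10, y = 29

Rows 1 and 4 both sum to 104, so that's the common total.
Row 3: 7 + 20 + 32 − 4 + 22 + 13 = 90, so its missing entry is 104 − 90 = 14.
Column 4: -4 + 14 + 6 + 29 + 29 + 24 = 98, so its missing entry is 104 − 98 = 6.
Row 2: 31 + 26 + 11 + 6 + 30 + 10 = 114, so its missing entry is 104 − 114 = -10.
Row 7: -24 − 19 + 42 + 24 + 7 + 45 = 75, so its missing entry is 104 − 75 = 29.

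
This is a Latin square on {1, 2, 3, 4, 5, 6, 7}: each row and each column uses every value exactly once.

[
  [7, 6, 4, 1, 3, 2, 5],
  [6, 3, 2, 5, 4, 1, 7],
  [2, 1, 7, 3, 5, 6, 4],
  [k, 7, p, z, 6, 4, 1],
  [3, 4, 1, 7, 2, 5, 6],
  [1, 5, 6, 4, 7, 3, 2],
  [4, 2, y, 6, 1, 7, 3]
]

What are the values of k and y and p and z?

At (row 7, col 3): row 7 already has {1, 2, 3, 4, 6, 7}, so the value is 5.
Cell (4,4): column 4 already has {1, 3, 4, 5, 6, 7} → 2.
Cell (4,3): column 3 already has {1, 2, 4, 5, 6, 7} → 3.
Cell (4,1): row 4 already has {1, 2, 3, 4, 6, 7} → 5.

k = 5, y = 5, p = 3, z = 2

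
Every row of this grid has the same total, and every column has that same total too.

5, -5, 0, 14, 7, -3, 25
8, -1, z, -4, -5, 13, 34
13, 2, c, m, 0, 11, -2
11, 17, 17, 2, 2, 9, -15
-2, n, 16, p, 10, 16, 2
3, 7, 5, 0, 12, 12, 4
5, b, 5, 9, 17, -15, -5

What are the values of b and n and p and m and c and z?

Rows 1 and 4 both sum to 43, so that's the common total.
Row 2 has 8 − 1 − 4 − 5 + 13 + 34 = 45; the blank must be 43 − 45 = -2.
Row 7 has 5 + 5 + 9 + 17 − 15 − 5 = 16; the blank must be 43 − 16 = 27.
Column 3 has 0 − 2 + 17 + 16 + 5 + 5 = 41; the blank must be 43 − 41 = 2.
Row 3 has 13 + 2 + 2 + 0 + 11 − 2 = 26; the blank must be 43 − 26 = 17.
Column 4 has 14 − 4 + 17 + 2 + 0 + 9 = 38; the blank must be 43 − 38 = 5.
Row 5 has -2 + 16 + 5 + 10 + 16 + 2 = 47; the blank must be 43 − 47 = -4.

b = 27, n = -4, p = 5, m = 17, c = 2, z = -2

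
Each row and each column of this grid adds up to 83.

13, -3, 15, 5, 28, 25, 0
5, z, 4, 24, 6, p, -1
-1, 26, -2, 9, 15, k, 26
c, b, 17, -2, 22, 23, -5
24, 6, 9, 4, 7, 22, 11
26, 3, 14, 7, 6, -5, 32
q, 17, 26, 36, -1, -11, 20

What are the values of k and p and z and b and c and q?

Row 7 has 17 + 26 + 36 − 1 − 11 + 20 = 87; the blank must be 83 − 87 = -4.
Column 1 has 13 + 5 − 1 + 24 + 26 − 4 = 63; the blank must be 83 − 63 = 20.
Row 4 has 20 + 17 − 2 + 22 + 23 − 5 = 75; the blank must be 83 − 75 = 8.
Column 2 has -3 + 26 + 8 + 6 + 3 + 17 = 57; the blank must be 83 − 57 = 26.
Row 2 has 5 + 26 + 4 + 24 + 6 − 1 = 64; the blank must be 83 − 64 = 19.
Row 3 has -1 + 26 − 2 + 9 + 15 + 26 = 73; the blank must be 83 − 73 = 10.

k = 10, p = 19, z = 26, b = 8, c = 20, q = -4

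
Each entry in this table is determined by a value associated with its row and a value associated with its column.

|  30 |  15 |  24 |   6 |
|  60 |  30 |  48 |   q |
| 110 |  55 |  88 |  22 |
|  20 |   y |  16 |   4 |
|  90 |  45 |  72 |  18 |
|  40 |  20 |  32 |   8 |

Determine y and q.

y = 10, q = 12

Each row is a constant multiple of every other row — this is a multiplication table with the headers hidden.
Row 4 is 20/30 = 2/3 times row 1, so its entry in column 2 is 15 × 2/3 = 10.
Row 2 is 60/30 = 2/1 times row 1, so its entry in column 4 is 6 × 2/1 = 12.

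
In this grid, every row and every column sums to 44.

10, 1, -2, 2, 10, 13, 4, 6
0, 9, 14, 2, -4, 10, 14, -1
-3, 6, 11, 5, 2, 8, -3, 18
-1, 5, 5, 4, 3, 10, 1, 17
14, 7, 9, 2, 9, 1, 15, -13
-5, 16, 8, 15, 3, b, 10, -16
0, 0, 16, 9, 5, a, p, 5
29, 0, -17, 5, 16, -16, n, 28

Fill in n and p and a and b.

Row 8 has 29 + 0 − 17 + 5 + 16 − 16 + 28 = 45; the blank must be 44 − 45 = -1.
Column 7 has 4 + 14 − 3 + 1 + 15 + 10 − 1 = 40; the blank must be 44 − 40 = 4.
Row 7 has 0 + 0 + 16 + 9 + 5 + 4 + 5 = 39; the blank must be 44 − 39 = 5.
Row 6 has -5 + 16 + 8 + 15 + 3 + 10 − 16 = 31; the blank must be 44 − 31 = 13.

n = -1, p = 4, a = 5, b = 13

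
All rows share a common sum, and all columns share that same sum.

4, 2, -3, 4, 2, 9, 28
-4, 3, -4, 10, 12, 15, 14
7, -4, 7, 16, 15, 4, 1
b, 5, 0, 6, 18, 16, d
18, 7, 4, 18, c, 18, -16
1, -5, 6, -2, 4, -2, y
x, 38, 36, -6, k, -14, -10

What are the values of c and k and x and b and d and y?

c = -3, k = -2, x = 4, b = 16, d = -15, y = 44

Rows 1 and 2 both sum to 46, so that's the common total.
The known cells in row 5 total 49, leaving 46 − 49 = -3 for the blank.
The known cells in column 5 total 48, leaving 46 − 48 = -2 for the blank.
The known cells in row 7 total 42, leaving 46 − 42 = 4 for the blank.
The known cells in column 1 total 30, leaving 46 − 30 = 16 for the blank.
The known cells in row 6 total 2, leaving 46 − 2 = 44 for the blank.
The known cells in row 4 total 61, leaving 46 − 61 = -15 for the blank.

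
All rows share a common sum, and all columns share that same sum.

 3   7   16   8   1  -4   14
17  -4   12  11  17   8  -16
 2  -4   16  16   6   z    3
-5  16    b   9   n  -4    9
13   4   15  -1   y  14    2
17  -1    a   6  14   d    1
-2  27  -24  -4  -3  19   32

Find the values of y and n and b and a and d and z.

Rows 1 and 2 both sum to 45, so that's the common total.
Row 5: 13 + 4 + 15 − 1 + 14 + 2 = 47, so its missing entry is 45 − 47 = -2.
Column 5: 1 + 17 + 6 − 2 + 14 − 3 = 33, so its missing entry is 45 − 33 = 12.
Row 4: -5 + 16 + 9 + 12 − 4 + 9 = 37, so its missing entry is 45 − 37 = 8.
Row 3: 2 − 4 + 16 + 16 + 6 + 3 = 39, so its missing entry is 45 − 39 = 6.
Column 6: -4 + 8 + 6 − 4 + 14 + 19 = 39, so its missing entry is 45 − 39 = 6.
Row 6: 17 − 1 + 6 + 14 + 6 + 1 = 43, so its missing entry is 45 − 43 = 2.

y = -2, n = 12, b = 8, a = 2, d = 6, z = 6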